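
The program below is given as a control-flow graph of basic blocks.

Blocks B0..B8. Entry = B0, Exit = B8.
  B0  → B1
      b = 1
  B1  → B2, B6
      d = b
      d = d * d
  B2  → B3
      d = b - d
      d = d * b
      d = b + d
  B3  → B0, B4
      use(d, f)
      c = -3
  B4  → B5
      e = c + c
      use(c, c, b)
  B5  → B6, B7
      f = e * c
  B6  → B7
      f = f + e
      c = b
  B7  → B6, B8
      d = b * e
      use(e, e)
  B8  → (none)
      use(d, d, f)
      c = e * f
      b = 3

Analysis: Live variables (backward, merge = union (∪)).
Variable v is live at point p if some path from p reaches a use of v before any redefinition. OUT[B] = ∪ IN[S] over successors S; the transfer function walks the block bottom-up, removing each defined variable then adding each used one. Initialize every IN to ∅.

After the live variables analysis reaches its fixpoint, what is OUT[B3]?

Answer: {b, c, e, f}

Derivation:
Fixpoint table:
  B0:   IN={e, f}   OUT={b, e, f}
  B1:   IN={b, e, f}   OUT={b, d, e, f}
  B2:   IN={b, d, e, f}   OUT={b, d, e, f}
  B3:   IN={b, d, e, f}   OUT={b, c, e, f}
  B4:   IN={b, c}   OUT={b, c, e}
  B5:   IN={b, c, e}   OUT={b, e, f}
  B6:   IN={b, e, f}   OUT={b, e, f}
  B7:   IN={b, e, f}   OUT={b, d, e, f}
  B8:   IN={d, e, f}   OUT={}

Merge at B3: OUT[B3] = IN[B0] ⊔ IN[B4] = {b, c, e, f}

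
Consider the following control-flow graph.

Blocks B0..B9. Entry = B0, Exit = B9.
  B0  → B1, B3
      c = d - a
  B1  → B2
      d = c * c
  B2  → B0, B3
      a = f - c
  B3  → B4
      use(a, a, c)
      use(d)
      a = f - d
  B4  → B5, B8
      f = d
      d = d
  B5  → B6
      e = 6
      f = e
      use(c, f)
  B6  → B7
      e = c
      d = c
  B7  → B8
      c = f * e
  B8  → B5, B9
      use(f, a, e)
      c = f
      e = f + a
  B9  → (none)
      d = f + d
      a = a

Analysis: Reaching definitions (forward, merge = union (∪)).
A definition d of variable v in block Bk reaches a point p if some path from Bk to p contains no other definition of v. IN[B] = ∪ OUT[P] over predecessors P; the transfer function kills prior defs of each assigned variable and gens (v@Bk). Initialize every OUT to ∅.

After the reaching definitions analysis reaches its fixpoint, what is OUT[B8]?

Fixpoint table:
  B0:   IN={a@B2, c@B0, d@B1}   OUT={a@B2, c@B0, d@B1}
  B1:   IN={a@B2, c@B0, d@B1}   OUT={a@B2, c@B0, d@B1}
  B2:   IN={a@B2, c@B0, d@B1}   OUT={a@B2, c@B0, d@B1}
  B3:   IN={a@B2, c@B0, d@B1}   OUT={a@B3, c@B0, d@B1}
  B4:   IN={a@B3, c@B0, d@B1}   OUT={a@B3, c@B0, d@B4, f@B4}
  B5:   IN={a@B3, c@B0, c@B8, d@B4, d@B6, e@B8, f@B4, f@B5}   OUT={a@B3, c@B0, c@B8, d@B4, d@B6, e@B5, f@B5}
  B6:   IN={a@B3, c@B0, c@B8, d@B4, d@B6, e@B5, f@B5}   OUT={a@B3, c@B0, c@B8, d@B6, e@B6, f@B5}
  B7:   IN={a@B3, c@B0, c@B8, d@B6, e@B6, f@B5}   OUT={a@B3, c@B7, d@B6, e@B6, f@B5}
  B8:   IN={a@B3, c@B0, c@B7, d@B4, d@B6, e@B6, f@B4, f@B5}   OUT={a@B3, c@B8, d@B4, d@B6, e@B8, f@B4, f@B5}
  B9:   IN={a@B3, c@B8, d@B4, d@B6, e@B8, f@B4, f@B5}   OUT={a@B9, c@B8, d@B9, e@B8, f@B4, f@B5}

Merge at B8: IN[B8] = OUT[B4] ⊔ OUT[B7] = {a@B3, c@B0, c@B7, d@B4, d@B6, e@B6, f@B4, f@B5}
Applying B8's transfer function to that IN value gives OUT[B8] (row B8 above).

Answer: {a@B3, c@B8, d@B4, d@B6, e@B8, f@B4, f@B5}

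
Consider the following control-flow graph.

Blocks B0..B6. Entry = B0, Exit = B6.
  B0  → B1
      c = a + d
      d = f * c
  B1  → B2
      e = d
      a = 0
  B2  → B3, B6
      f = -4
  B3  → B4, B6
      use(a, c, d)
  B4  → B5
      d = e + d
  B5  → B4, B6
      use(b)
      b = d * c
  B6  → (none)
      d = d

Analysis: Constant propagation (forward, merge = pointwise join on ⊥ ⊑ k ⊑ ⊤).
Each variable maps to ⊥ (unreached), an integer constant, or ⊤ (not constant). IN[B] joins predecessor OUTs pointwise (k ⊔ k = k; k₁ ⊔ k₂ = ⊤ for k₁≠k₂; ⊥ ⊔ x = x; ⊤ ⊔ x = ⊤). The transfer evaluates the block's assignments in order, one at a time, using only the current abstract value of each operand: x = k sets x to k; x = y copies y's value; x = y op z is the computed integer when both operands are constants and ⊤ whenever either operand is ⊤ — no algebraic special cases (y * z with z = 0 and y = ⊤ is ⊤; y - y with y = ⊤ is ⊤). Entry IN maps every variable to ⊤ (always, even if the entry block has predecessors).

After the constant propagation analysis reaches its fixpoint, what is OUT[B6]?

Converged values:
  B0:  IN=(all ⊤)  OUT=(all ⊤)
  B1:  IN=(all ⊤)  OUT={a:0; rest ⊤}
  B2:  IN={a:0; rest ⊤}  OUT={a:0, f:-4; rest ⊤}
  B3:  IN={a:0, f:-4; rest ⊤}  OUT={a:0, f:-4; rest ⊤}
  B4:  IN={a:0, f:-4; rest ⊤}  OUT={a:0, f:-4; rest ⊤}
  B5:  IN={a:0, f:-4; rest ⊤}  OUT={a:0, f:-4; rest ⊤}
  B6:  IN={a:0, f:-4; rest ⊤}  OUT={a:0, f:-4; rest ⊤}

Merge at B6: IN[B6] = OUT[B2] ⊔ OUT[B3] ⊔ OUT[B5] = {a: 0, b: ⊤, c: ⊤, d: ⊤, e: ⊤, f: -4}
Applying B6's transfer function to that IN value gives OUT[B6] (row B6 above).

Answer: {a: 0, b: ⊤, c: ⊤, d: ⊤, e: ⊤, f: -4}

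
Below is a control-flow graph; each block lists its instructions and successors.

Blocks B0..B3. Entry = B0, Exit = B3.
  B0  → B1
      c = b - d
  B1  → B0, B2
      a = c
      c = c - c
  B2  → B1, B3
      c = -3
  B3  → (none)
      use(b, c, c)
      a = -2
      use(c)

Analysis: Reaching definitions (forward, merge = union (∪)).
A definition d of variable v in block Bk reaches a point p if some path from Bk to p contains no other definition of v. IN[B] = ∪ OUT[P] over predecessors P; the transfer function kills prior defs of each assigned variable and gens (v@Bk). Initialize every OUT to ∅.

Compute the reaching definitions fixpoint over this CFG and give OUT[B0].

Per-block solution:
  B0: | IN={a@B1, c@B1} | OUT={a@B1, c@B0}
  B1: | IN={a@B1, c@B0, c@B2} | OUT={a@B1, c@B1}
  B2: | IN={a@B1, c@B1} | OUT={a@B1, c@B2}
  B3: | IN={a@B1, c@B2} | OUT={a@B3, c@B2}

Merge at B0 (entry node, so the boundary value {} is joined with the incoming edge(s)): IN[B0] = {} ⊔ OUT[B1] = {a@B1, c@B1}
Applying B0's transfer function to that IN value gives OUT[B0] (row B0 above).

Answer: {a@B1, c@B0}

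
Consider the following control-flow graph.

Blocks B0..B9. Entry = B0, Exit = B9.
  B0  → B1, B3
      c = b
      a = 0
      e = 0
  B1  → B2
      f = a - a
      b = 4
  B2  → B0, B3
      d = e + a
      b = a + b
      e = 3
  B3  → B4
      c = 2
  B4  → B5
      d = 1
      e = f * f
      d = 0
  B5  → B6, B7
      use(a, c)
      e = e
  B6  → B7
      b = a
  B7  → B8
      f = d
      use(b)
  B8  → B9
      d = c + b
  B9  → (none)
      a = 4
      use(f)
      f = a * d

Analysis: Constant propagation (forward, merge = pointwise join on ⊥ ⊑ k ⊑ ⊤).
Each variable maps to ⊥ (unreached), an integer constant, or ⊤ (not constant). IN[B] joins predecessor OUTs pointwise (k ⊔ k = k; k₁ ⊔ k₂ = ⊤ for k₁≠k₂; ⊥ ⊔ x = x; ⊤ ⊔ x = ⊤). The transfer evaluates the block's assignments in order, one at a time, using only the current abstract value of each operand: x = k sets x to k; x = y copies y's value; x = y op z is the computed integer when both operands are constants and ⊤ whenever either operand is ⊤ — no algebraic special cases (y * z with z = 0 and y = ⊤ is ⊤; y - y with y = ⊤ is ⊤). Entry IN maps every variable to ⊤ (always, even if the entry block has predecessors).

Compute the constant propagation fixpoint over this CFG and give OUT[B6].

Fixpoint table:
  B0:  IN=(all ⊤)  OUT={a:0, e:0; rest ⊤}
  B1:  IN={a:0, e:0; rest ⊤}  OUT={a:0, b:4, e:0, f:0; rest ⊤}
  B2:  IN={a:0, b:4, e:0, f:0; rest ⊤}  OUT={a:0, b:4, d:0, e:3, f:0; rest ⊤}
  B3:  IN={a:0; rest ⊤}  OUT={a:0, c:2; rest ⊤}
  B4:  IN={a:0, c:2; rest ⊤}  OUT={a:0, c:2, d:0; rest ⊤}
  B5:  IN={a:0, c:2, d:0; rest ⊤}  OUT={a:0, c:2, d:0; rest ⊤}
  B6:  IN={a:0, c:2, d:0; rest ⊤}  OUT={a:0, b:0, c:2, d:0; rest ⊤}
  B7:  IN={a:0, c:2, d:0; rest ⊤}  OUT={a:0, c:2, d:0, f:0; rest ⊤}
  B8:  IN={a:0, c:2, d:0, f:0; rest ⊤}  OUT={a:0, c:2, f:0; rest ⊤}
  B9:  IN={a:0, c:2, f:0; rest ⊤}  OUT={a:4, c:2; rest ⊤}

Merge at B6: IN[B6] = OUT[B5] = {a: 0, b: ⊤, c: 2, d: 0, e: ⊤, f: ⊤}
Applying B6's transfer function to that IN value gives OUT[B6] (row B6 above).

Answer: {a: 0, b: 0, c: 2, d: 0, e: ⊤, f: ⊤}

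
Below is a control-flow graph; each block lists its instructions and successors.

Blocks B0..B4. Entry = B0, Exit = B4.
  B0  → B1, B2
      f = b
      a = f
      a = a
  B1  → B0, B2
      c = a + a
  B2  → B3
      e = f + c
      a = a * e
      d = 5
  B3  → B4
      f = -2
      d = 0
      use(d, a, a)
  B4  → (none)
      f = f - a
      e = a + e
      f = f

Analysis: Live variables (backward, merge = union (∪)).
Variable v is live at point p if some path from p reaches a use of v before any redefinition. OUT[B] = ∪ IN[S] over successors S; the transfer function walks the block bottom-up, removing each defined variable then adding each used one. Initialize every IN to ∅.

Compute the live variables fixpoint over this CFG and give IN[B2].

Answer: {a, c, f}

Trace:
Fixpoint table:
  B0: | IN={b, c} | OUT={a, b, c, f}
  B1: | IN={a, b, f} | OUT={a, b, c, f}
  B2: | IN={a, c, f} | OUT={a, e}
  B3: | IN={a, e} | OUT={a, e, f}
  B4: | IN={a, e, f} | OUT={}

Merge at B2: OUT[B2] = IN[B3] = {a, e}
Applying B2's transfer function to that OUT value gives IN[B2] (row B2 above).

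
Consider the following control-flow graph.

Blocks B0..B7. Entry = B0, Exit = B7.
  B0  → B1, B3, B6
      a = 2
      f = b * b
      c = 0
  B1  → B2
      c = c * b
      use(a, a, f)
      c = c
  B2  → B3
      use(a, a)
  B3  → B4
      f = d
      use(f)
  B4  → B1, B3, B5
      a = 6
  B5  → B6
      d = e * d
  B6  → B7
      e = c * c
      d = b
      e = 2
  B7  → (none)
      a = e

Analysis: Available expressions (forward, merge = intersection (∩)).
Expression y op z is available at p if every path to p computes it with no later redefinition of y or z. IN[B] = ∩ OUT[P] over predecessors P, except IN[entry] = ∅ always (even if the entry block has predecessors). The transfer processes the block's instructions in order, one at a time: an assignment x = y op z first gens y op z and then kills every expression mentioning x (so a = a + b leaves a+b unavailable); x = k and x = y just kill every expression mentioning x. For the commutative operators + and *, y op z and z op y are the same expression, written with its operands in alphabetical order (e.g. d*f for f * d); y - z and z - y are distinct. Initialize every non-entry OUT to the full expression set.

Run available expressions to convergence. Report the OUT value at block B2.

Answer: {b*b}

Trace:
Converged values:
  B0:   IN={}   OUT={b*b}
  B1:   IN={b*b}   OUT={b*b}
  B2:   IN={b*b}   OUT={b*b}
  B3:   IN={b*b}   OUT={b*b}
  B4:   IN={b*b}   OUT={b*b}
  B5:   IN={b*b}   OUT={b*b}
  B6:   IN={b*b}   OUT={b*b, c*c}
  B7:   IN={b*b, c*c}   OUT={b*b, c*c}

Merge at B2: IN[B2] = OUT[B1] = {b*b}
Applying B2's transfer function to that IN value gives OUT[B2] (row B2 above).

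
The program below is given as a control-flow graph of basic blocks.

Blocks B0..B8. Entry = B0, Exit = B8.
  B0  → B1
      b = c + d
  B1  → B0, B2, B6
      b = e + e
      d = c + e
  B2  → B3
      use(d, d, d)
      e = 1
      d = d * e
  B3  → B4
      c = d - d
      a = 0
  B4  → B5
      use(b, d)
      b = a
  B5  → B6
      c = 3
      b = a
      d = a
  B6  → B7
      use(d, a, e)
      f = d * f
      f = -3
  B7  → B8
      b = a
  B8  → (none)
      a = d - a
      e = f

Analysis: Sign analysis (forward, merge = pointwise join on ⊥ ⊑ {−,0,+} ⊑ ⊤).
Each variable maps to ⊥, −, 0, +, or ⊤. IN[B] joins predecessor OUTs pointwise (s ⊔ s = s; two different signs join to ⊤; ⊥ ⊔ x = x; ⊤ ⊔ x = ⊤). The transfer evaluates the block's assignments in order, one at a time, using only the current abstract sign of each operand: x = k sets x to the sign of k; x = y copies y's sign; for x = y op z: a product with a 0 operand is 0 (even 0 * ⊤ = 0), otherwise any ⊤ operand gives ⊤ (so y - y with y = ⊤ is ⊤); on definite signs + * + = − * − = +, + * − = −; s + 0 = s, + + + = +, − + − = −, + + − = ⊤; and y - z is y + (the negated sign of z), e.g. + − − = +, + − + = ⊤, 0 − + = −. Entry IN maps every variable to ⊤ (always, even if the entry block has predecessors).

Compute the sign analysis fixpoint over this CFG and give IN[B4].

Answer: {a: 0, b: ⊤, c: ⊤, d: ⊤, e: +, f: ⊤}

Derivation:
Fixpoint table:
  B0:  IN=(all ⊤)  OUT=(all ⊤)
  B1:  IN=(all ⊤)  OUT=(all ⊤)
  B2:  IN=(all ⊤)  OUT={e:+; rest ⊤}
  B3:  IN={e:+; rest ⊤}  OUT={a:0, e:+; rest ⊤}
  B4:  IN={a:0, e:+; rest ⊤}  OUT={a:0, b:0, e:+; rest ⊤}
  B5:  IN={a:0, b:0, e:+; rest ⊤}  OUT={a:0, b:0, c:+, d:0, e:+; rest ⊤}
  B6:  IN=(all ⊤)  OUT={f:-; rest ⊤}
  B7:  IN={f:-; rest ⊤}  OUT={f:-; rest ⊤}
  B8:  IN={f:-; rest ⊤}  OUT={e:-, f:-; rest ⊤}

Merge at B4: IN[B4] = OUT[B3] = {a: 0, b: ⊤, c: ⊤, d: ⊤, e: +, f: ⊤}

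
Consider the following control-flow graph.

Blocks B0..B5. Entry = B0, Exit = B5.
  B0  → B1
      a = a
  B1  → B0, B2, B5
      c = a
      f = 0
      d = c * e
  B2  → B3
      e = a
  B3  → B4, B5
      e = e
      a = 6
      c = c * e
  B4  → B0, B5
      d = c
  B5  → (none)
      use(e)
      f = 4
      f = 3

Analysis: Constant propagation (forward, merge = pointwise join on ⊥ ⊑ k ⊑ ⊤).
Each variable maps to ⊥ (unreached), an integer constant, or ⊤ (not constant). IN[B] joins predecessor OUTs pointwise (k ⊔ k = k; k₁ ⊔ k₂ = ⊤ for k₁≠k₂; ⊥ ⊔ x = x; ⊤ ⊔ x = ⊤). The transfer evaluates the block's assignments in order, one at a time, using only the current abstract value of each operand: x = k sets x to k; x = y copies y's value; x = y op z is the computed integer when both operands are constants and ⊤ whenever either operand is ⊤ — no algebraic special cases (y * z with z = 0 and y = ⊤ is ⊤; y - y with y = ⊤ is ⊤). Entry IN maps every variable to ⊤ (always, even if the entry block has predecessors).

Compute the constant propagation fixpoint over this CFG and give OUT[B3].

Converged values:
  B0: | IN=(all ⊤) | OUT=(all ⊤)
  B1: | IN=(all ⊤) | OUT={f:0; rest ⊤}
  B2: | IN={f:0; rest ⊤} | OUT={f:0; rest ⊤}
  B3: | IN={f:0; rest ⊤} | OUT={a:6, f:0; rest ⊤}
  B4: | IN={a:6, f:0; rest ⊤} | OUT={a:6, f:0; rest ⊤}
  B5: | IN={f:0; rest ⊤} | OUT={f:3; rest ⊤}

Merge at B3: IN[B3] = OUT[B2] = {a: ⊤, b: ⊤, c: ⊤, d: ⊤, e: ⊤, f: 0}
Applying B3's transfer function to that IN value gives OUT[B3] (row B3 above).

Answer: {a: 6, b: ⊤, c: ⊤, d: ⊤, e: ⊤, f: 0}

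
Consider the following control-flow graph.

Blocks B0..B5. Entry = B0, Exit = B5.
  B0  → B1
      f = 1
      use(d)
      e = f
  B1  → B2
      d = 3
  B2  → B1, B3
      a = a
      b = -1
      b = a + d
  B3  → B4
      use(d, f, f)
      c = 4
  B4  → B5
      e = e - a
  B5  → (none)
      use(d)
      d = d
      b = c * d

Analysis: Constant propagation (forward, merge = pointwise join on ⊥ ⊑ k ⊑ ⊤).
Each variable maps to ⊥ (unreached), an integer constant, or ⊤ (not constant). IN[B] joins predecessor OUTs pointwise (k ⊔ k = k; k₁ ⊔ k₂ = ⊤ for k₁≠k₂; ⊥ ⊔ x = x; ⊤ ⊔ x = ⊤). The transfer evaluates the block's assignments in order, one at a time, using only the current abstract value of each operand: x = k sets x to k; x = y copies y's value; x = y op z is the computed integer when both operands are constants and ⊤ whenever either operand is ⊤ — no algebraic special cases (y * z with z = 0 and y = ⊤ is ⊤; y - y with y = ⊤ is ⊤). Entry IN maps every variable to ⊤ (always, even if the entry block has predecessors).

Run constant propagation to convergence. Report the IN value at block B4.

Fixpoint table:
  B0:  IN=(all ⊤)  OUT={e:1, f:1; rest ⊤}
  B1:  IN={e:1, f:1; rest ⊤}  OUT={d:3, e:1, f:1; rest ⊤}
  B2:  IN={d:3, e:1, f:1; rest ⊤}  OUT={d:3, e:1, f:1; rest ⊤}
  B3:  IN={d:3, e:1, f:1; rest ⊤}  OUT={c:4, d:3, e:1, f:1; rest ⊤}
  B4:  IN={c:4, d:3, e:1, f:1; rest ⊤}  OUT={c:4, d:3, f:1; rest ⊤}
  B5:  IN={c:4, d:3, f:1; rest ⊤}  OUT={b:12, c:4, d:3, f:1; rest ⊤}

Merge at B4: IN[B4] = OUT[B3] = {a: ⊤, b: ⊤, c: 4, d: 3, e: 1, f: 1}

Answer: {a: ⊤, b: ⊤, c: 4, d: 3, e: 1, f: 1}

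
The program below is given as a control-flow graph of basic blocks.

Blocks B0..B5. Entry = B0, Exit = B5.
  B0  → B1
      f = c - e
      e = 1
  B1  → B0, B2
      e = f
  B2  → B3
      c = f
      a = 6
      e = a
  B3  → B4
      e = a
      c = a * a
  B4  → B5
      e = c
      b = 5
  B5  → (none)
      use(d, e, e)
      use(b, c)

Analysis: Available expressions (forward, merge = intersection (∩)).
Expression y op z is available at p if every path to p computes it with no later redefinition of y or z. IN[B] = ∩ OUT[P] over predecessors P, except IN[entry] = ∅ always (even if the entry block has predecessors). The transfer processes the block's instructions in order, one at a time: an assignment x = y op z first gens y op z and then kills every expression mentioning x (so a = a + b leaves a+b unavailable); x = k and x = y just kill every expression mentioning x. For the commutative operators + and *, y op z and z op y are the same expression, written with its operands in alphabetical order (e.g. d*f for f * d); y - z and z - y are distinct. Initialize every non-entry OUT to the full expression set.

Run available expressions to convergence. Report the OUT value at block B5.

Converged values:
  B0:  IN={}  OUT={}
  B1:  IN={}  OUT={}
  B2:  IN={}  OUT={}
  B3:  IN={}  OUT={a*a}
  B4:  IN={a*a}  OUT={a*a}
  B5:  IN={a*a}  OUT={a*a}

Merge at B5: IN[B5] = OUT[B4] = {a*a}
Applying B5's transfer function to that IN value gives OUT[B5] (row B5 above).

Answer: {a*a}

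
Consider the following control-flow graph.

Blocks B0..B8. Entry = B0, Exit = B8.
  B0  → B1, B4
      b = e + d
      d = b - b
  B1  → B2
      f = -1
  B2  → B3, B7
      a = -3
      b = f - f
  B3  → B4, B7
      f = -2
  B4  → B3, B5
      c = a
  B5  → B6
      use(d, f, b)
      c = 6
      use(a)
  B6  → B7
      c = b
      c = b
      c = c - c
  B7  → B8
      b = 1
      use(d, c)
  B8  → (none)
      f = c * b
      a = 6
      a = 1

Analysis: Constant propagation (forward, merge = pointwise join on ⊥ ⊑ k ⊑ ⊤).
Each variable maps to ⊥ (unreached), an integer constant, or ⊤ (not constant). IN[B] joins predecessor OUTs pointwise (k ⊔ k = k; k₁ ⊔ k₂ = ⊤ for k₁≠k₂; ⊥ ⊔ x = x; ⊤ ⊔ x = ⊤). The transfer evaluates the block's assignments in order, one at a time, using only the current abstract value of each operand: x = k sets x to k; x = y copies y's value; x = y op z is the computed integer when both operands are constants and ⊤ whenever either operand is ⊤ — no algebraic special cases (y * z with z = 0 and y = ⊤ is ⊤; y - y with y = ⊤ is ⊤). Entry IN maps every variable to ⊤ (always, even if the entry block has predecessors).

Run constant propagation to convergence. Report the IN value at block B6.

Per-block solution:
  B0:  IN=(all ⊤)  OUT=(all ⊤)
  B1:  IN=(all ⊤)  OUT={f:-1; rest ⊤}
  B2:  IN={f:-1; rest ⊤}  OUT={a:-3, b:0, f:-1; rest ⊤}
  B3:  IN=(all ⊤)  OUT={f:-2; rest ⊤}
  B4:  IN=(all ⊤)  OUT=(all ⊤)
  B5:  IN=(all ⊤)  OUT={c:6; rest ⊤}
  B6:  IN={c:6; rest ⊤}  OUT=(all ⊤)
  B7:  IN=(all ⊤)  OUT={b:1; rest ⊤}
  B8:  IN={b:1; rest ⊤}  OUT={a:1, b:1; rest ⊤}

Merge at B6: IN[B6] = OUT[B5] = {a: ⊤, b: ⊤, c: 6, d: ⊤, e: ⊤, f: ⊤}

Answer: {a: ⊤, b: ⊤, c: 6, d: ⊤, e: ⊤, f: ⊤}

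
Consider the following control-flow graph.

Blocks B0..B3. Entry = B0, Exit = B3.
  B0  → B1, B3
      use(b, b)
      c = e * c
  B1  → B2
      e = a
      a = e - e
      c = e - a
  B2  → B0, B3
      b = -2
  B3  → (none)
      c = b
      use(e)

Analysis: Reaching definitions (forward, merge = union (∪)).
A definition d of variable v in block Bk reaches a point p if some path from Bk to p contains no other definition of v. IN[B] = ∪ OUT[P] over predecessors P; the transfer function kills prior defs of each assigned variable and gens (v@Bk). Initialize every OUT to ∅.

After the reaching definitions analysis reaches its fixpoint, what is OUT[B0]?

Answer: {a@B1, b@B2, c@B0, e@B1}

Derivation:
Per-block solution:
  B0: | IN={a@B1, b@B2, c@B1, e@B1} | OUT={a@B1, b@B2, c@B0, e@B1}
  B1: | IN={a@B1, b@B2, c@B0, e@B1} | OUT={a@B1, b@B2, c@B1, e@B1}
  B2: | IN={a@B1, b@B2, c@B1, e@B1} | OUT={a@B1, b@B2, c@B1, e@B1}
  B3: | IN={a@B1, b@B2, c@B0, c@B1, e@B1} | OUT={a@B1, b@B2, c@B3, e@B1}

Merge at B0 (entry node, so the boundary value {} is joined with the incoming edge(s)): IN[B0] = {} ⊔ OUT[B2] = {a@B1, b@B2, c@B1, e@B1}
Applying B0's transfer function to that IN value gives OUT[B0] (row B0 above).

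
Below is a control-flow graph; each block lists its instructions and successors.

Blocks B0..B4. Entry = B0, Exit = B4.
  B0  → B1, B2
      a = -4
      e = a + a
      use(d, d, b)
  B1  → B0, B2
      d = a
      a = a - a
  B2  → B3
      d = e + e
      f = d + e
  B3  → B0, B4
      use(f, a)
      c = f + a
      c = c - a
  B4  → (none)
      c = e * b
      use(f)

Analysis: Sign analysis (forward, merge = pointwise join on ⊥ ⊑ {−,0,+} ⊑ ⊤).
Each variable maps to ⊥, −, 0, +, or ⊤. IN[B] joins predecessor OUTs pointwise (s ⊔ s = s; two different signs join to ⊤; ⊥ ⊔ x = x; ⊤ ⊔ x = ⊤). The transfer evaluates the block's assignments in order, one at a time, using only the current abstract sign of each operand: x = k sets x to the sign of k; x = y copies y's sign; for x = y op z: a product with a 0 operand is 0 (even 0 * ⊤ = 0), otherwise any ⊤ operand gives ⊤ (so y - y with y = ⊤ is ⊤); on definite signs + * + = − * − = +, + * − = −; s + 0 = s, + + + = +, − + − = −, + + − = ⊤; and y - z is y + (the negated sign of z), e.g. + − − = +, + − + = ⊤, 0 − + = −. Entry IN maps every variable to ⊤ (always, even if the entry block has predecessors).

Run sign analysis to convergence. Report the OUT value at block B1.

Per-block solution:
  B0:  IN=(all ⊤)  OUT={a:-, e:-; rest ⊤}
  B1:  IN={a:-, e:-; rest ⊤}  OUT={d:-, e:-; rest ⊤}
  B2:  IN={e:-; rest ⊤}  OUT={d:-, e:-, f:-; rest ⊤}
  B3:  IN={d:-, e:-, f:-; rest ⊤}  OUT={d:-, e:-, f:-; rest ⊤}
  B4:  IN={d:-, e:-, f:-; rest ⊤}  OUT={d:-, e:-, f:-; rest ⊤}

Merge at B1: IN[B1] = OUT[B0] = {a: -, b: ⊤, c: ⊤, d: ⊤, e: -, f: ⊤}
Applying B1's transfer function to that IN value gives OUT[B1] (row B1 above).

Answer: {a: ⊤, b: ⊤, c: ⊤, d: -, e: -, f: ⊤}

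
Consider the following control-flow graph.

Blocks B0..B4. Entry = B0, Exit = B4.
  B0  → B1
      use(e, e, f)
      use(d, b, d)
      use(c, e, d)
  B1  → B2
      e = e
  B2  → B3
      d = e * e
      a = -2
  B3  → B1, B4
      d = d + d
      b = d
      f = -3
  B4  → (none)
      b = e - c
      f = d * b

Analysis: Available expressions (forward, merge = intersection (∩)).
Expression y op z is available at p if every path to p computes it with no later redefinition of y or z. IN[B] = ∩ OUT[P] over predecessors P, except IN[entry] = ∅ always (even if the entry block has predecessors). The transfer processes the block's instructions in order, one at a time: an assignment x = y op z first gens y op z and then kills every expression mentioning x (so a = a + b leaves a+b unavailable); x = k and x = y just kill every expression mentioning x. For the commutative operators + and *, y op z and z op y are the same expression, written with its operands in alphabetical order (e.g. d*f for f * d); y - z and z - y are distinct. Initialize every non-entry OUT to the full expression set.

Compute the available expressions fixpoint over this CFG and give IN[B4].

Converged values:
  B0:   IN={}   OUT={}
  B1:   IN={}   OUT={}
  B2:   IN={}   OUT={e*e}
  B3:   IN={e*e}   OUT={e*e}
  B4:   IN={e*e}   OUT={b*d, e*e, e-c}

Merge at B4: IN[B4] = OUT[B3] = {e*e}

Answer: {e*e}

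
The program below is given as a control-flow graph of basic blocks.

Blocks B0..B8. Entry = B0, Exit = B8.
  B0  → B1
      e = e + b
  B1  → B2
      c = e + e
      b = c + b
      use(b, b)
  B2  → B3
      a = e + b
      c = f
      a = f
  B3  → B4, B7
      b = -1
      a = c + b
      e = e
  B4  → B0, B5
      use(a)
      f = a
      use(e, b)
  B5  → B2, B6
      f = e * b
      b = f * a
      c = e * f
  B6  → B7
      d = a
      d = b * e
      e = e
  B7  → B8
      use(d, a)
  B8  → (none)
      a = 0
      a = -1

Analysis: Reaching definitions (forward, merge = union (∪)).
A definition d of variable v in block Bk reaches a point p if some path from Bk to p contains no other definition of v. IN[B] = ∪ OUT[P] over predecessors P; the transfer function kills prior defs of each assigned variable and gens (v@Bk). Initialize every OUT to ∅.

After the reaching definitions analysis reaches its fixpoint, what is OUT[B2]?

Answer: {a@B2, b@B1, b@B5, c@B2, e@B0, e@B3, f@B4, f@B5}

Working:
Per-block solution:
  B0:   IN={a@B3, b@B3, c@B2, e@B3, f@B4}   OUT={a@B3, b@B3, c@B2, e@B0, f@B4}
  B1:   IN={a@B3, b@B3, c@B2, e@B0, f@B4}   OUT={a@B3, b@B1, c@B1, e@B0, f@B4}
  B2:   IN={a@B3, b@B1, b@B5, c@B1, c@B5, e@B0, e@B3, f@B4, f@B5}   OUT={a@B2, b@B1, b@B5, c@B2, e@B0, e@B3, f@B4, f@B5}
  B3:   IN={a@B2, b@B1, b@B5, c@B2, e@B0, e@B3, f@B4, f@B5}   OUT={a@B3, b@B3, c@B2, e@B3, f@B4, f@B5}
  B4:   IN={a@B3, b@B3, c@B2, e@B3, f@B4, f@B5}   OUT={a@B3, b@B3, c@B2, e@B3, f@B4}
  B5:   IN={a@B3, b@B3, c@B2, e@B3, f@B4}   OUT={a@B3, b@B5, c@B5, e@B3, f@B5}
  B6:   IN={a@B3, b@B5, c@B5, e@B3, f@B5}   OUT={a@B3, b@B5, c@B5, d@B6, e@B6, f@B5}
  B7:   IN={a@B3, b@B3, b@B5, c@B2, c@B5, d@B6, e@B3, e@B6, f@B4, f@B5}   OUT={a@B3, b@B3, b@B5, c@B2, c@B5, d@B6, e@B3, e@B6, f@B4, f@B5}
  B8:   IN={a@B3, b@B3, b@B5, c@B2, c@B5, d@B6, e@B3, e@B6, f@B4, f@B5}   OUT={a@B8, b@B3, b@B5, c@B2, c@B5, d@B6, e@B3, e@B6, f@B4, f@B5}

Merge at B2: IN[B2] = OUT[B1] ⊔ OUT[B5] = {a@B3, b@B1, b@B5, c@B1, c@B5, e@B0, e@B3, f@B4, f@B5}
Applying B2's transfer function to that IN value gives OUT[B2] (row B2 above).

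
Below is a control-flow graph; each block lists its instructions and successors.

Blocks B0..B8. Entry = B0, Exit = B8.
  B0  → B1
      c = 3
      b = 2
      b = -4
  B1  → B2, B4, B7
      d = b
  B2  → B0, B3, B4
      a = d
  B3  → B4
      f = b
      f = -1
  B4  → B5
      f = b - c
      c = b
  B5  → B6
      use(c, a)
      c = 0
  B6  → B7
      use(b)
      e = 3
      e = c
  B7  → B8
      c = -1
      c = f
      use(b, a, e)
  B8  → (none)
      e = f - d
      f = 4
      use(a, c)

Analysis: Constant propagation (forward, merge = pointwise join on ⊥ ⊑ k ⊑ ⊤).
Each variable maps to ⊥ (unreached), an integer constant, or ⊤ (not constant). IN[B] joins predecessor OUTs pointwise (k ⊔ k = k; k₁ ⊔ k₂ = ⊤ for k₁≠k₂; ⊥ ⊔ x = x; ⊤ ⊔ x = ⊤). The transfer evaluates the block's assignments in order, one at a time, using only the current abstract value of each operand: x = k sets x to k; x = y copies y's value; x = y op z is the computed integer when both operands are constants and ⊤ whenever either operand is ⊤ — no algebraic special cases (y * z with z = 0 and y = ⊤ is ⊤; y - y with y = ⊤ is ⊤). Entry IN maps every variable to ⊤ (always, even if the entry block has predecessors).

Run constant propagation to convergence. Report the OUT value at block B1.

Answer: {a: ⊤, b: -4, c: 3, d: -4, e: ⊤, f: ⊤}

Derivation:
Per-block solution:
  B0:  IN=(all ⊤)  OUT={b:-4, c:3; rest ⊤}
  B1:  IN={b:-4, c:3; rest ⊤}  OUT={b:-4, c:3, d:-4; rest ⊤}
  B2:  IN={b:-4, c:3, d:-4; rest ⊤}  OUT={a:-4, b:-4, c:3, d:-4; rest ⊤}
  B3:  IN={a:-4, b:-4, c:3, d:-4; rest ⊤}  OUT={a:-4, b:-4, c:3, d:-4, f:-1; rest ⊤}
  B4:  IN={b:-4, c:3, d:-4; rest ⊤}  OUT={b:-4, c:-4, d:-4, f:-7; rest ⊤}
  B5:  IN={b:-4, c:-4, d:-4, f:-7; rest ⊤}  OUT={b:-4, c:0, d:-4, f:-7; rest ⊤}
  B6:  IN={b:-4, c:0, d:-4, f:-7; rest ⊤}  OUT={b:-4, c:0, d:-4, e:0, f:-7; rest ⊤}
  B7:  IN={b:-4, d:-4; rest ⊤}  OUT={b:-4, d:-4; rest ⊤}
  B8:  IN={b:-4, d:-4; rest ⊤}  OUT={b:-4, d:-4, f:4; rest ⊤}

Merge at B1: IN[B1] = OUT[B0] = {a: ⊤, b: -4, c: 3, d: ⊤, e: ⊤, f: ⊤}
Applying B1's transfer function to that IN value gives OUT[B1] (row B1 above).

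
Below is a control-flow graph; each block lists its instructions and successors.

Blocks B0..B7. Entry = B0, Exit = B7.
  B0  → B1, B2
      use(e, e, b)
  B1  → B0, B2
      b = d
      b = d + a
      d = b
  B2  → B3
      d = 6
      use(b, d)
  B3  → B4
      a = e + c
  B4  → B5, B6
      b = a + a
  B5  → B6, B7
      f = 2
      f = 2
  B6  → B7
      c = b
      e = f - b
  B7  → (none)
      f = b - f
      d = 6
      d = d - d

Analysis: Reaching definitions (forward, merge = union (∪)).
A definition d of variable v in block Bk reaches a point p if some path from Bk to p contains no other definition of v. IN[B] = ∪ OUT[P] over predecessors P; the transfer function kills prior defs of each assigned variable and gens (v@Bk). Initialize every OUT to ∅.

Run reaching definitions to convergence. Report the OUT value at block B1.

Converged values:
  B0: | IN={b@B1, d@B1} | OUT={b@B1, d@B1}
  B1: | IN={b@B1, d@B1} | OUT={b@B1, d@B1}
  B2: | IN={b@B1, d@B1} | OUT={b@B1, d@B2}
  B3: | IN={b@B1, d@B2} | OUT={a@B3, b@B1, d@B2}
  B4: | IN={a@B3, b@B1, d@B2} | OUT={a@B3, b@B4, d@B2}
  B5: | IN={a@B3, b@B4, d@B2} | OUT={a@B3, b@B4, d@B2, f@B5}
  B6: | IN={a@B3, b@B4, d@B2, f@B5} | OUT={a@B3, b@B4, c@B6, d@B2, e@B6, f@B5}
  B7: | IN={a@B3, b@B4, c@B6, d@B2, e@B6, f@B5} | OUT={a@B3, b@B4, c@B6, d@B7, e@B6, f@B7}

Merge at B1: IN[B1] = OUT[B0] = {b@B1, d@B1}
Applying B1's transfer function to that IN value gives OUT[B1] (row B1 above).

Answer: {b@B1, d@B1}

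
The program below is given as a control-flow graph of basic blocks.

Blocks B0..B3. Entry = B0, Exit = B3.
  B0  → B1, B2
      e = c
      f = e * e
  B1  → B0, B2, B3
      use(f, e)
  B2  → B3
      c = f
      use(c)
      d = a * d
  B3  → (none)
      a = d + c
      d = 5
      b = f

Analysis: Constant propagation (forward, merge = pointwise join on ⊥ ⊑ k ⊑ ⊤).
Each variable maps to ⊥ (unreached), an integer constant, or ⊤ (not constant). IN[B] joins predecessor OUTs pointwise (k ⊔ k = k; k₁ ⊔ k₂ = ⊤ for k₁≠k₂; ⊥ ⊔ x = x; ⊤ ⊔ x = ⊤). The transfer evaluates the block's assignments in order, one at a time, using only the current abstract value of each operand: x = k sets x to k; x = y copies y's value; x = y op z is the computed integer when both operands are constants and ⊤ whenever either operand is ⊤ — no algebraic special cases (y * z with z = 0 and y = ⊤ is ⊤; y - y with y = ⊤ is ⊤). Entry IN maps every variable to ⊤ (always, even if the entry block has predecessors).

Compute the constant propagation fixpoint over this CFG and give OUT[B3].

Fixpoint table:
  B0:  IN=(all ⊤)  OUT=(all ⊤)
  B1:  IN=(all ⊤)  OUT=(all ⊤)
  B2:  IN=(all ⊤)  OUT=(all ⊤)
  B3:  IN=(all ⊤)  OUT={d:5; rest ⊤}

Merge at B3: IN[B3] = OUT[B1] ⊔ OUT[B2] = {a: ⊤, b: ⊤, c: ⊤, d: ⊤, e: ⊤, f: ⊤}
Applying B3's transfer function to that IN value gives OUT[B3] (row B3 above).

Answer: {a: ⊤, b: ⊤, c: ⊤, d: 5, e: ⊤, f: ⊤}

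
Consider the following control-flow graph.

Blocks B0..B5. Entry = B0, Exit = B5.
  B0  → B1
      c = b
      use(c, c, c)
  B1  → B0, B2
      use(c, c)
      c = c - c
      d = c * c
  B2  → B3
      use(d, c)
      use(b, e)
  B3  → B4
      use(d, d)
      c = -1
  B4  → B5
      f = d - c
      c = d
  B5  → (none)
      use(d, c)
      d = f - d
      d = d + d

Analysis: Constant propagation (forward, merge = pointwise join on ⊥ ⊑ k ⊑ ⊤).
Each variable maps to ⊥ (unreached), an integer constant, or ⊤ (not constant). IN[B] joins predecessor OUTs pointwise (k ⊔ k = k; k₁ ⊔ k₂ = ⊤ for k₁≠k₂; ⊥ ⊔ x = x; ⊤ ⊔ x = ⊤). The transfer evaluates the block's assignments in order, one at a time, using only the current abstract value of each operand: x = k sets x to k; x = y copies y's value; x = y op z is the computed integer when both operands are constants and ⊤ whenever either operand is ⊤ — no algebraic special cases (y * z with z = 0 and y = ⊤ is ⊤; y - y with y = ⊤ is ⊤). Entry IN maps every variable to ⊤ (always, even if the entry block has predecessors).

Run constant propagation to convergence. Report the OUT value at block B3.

Answer: {a: ⊤, b: ⊤, c: -1, d: ⊤, e: ⊤, f: ⊤}

Working:
Converged values:
  B0:   IN=(all ⊤)   OUT=(all ⊤)
  B1:   IN=(all ⊤)   OUT=(all ⊤)
  B2:   IN=(all ⊤)   OUT=(all ⊤)
  B3:   IN=(all ⊤)   OUT={c:-1; rest ⊤}
  B4:   IN={c:-1; rest ⊤}   OUT=(all ⊤)
  B5:   IN=(all ⊤)   OUT=(all ⊤)

Merge at B3: IN[B3] = OUT[B2] = {a: ⊤, b: ⊤, c: ⊤, d: ⊤, e: ⊤, f: ⊤}
Applying B3's transfer function to that IN value gives OUT[B3] (row B3 above).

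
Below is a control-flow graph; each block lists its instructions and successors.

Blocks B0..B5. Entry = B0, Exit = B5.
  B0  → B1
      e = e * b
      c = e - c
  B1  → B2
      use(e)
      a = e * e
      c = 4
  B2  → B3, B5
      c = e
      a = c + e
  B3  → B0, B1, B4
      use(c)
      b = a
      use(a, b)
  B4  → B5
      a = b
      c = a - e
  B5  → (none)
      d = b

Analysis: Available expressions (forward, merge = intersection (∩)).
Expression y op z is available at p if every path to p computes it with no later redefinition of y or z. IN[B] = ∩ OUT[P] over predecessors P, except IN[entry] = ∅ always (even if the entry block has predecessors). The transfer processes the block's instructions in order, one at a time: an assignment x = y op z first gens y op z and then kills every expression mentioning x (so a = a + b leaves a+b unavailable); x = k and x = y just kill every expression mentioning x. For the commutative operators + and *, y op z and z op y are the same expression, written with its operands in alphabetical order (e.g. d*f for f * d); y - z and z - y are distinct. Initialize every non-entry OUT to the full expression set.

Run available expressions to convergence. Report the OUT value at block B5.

Answer: {e*e}

Derivation:
Fixpoint table:
  B0:  IN={}  OUT={}
  B1:  IN={}  OUT={e*e}
  B2:  IN={e*e}  OUT={c+e, e*e}
  B3:  IN={c+e, e*e}  OUT={c+e, e*e}
  B4:  IN={c+e, e*e}  OUT={a-e, e*e}
  B5:  IN={e*e}  OUT={e*e}

Merge at B5: IN[B5] = OUT[B2] ∩ OUT[B4] = {e*e}
Applying B5's transfer function to that IN value gives OUT[B5] (row B5 above).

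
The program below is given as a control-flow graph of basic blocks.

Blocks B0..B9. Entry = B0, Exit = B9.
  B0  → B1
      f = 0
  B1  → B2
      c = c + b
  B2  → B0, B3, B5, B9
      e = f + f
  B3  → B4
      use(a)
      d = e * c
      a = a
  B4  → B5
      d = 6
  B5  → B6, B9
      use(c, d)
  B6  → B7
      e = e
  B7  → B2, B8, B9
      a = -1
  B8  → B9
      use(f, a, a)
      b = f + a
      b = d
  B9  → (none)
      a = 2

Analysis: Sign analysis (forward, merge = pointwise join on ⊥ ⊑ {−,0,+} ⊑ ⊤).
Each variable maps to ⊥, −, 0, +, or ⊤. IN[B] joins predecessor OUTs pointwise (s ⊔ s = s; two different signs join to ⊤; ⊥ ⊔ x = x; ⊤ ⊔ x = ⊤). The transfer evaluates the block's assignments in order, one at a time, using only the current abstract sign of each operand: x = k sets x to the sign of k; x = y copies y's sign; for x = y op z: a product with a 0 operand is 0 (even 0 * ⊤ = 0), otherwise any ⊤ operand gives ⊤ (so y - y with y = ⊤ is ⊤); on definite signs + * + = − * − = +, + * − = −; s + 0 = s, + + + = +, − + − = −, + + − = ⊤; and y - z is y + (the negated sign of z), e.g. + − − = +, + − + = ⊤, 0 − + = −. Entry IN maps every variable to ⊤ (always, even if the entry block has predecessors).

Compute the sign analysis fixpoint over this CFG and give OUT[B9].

Answer: {a: +, b: ⊤, c: ⊤, d: ⊤, e: 0, f: 0}

Derivation:
Fixpoint table:
  B0:  IN=(all ⊤)  OUT={f:0; rest ⊤}
  B1:  IN={f:0; rest ⊤}  OUT={f:0; rest ⊤}
  B2:  IN={f:0; rest ⊤}  OUT={e:0, f:0; rest ⊤}
  B3:  IN={e:0, f:0; rest ⊤}  OUT={d:0, e:0, f:0; rest ⊤}
  B4:  IN={d:0, e:0, f:0; rest ⊤}  OUT={d:+, e:0, f:0; rest ⊤}
  B5:  IN={e:0, f:0; rest ⊤}  OUT={e:0, f:0; rest ⊤}
  B6:  IN={e:0, f:0; rest ⊤}  OUT={e:0, f:0; rest ⊤}
  B7:  IN={e:0, f:0; rest ⊤}  OUT={a:-, e:0, f:0; rest ⊤}
  B8:  IN={a:-, e:0, f:0; rest ⊤}  OUT={a:-, e:0, f:0; rest ⊤}
  B9:  IN={e:0, f:0; rest ⊤}  OUT={a:+, e:0, f:0; rest ⊤}

Merge at B9: IN[B9] = OUT[B2] ⊔ OUT[B5] ⊔ OUT[B7] ⊔ OUT[B8] = {a: ⊤, b: ⊤, c: ⊤, d: ⊤, e: 0, f: 0}
Applying B9's transfer function to that IN value gives OUT[B9] (row B9 above).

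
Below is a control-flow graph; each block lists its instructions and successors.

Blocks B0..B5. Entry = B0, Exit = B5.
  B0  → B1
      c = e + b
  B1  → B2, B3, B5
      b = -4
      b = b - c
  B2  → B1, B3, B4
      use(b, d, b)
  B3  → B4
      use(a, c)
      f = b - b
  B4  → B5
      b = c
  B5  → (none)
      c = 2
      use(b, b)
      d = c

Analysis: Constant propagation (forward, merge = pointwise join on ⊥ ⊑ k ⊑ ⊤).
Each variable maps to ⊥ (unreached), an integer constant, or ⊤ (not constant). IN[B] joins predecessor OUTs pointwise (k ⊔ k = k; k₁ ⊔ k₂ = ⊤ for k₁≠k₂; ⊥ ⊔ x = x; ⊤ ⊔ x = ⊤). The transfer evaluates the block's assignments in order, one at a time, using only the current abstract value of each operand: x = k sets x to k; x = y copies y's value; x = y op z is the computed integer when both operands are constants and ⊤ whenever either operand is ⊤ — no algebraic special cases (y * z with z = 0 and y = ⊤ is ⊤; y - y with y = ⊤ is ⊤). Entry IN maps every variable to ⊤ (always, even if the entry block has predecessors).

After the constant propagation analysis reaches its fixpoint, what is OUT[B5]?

Converged values:
  B0: | IN=(all ⊤) | OUT=(all ⊤)
  B1: | IN=(all ⊤) | OUT=(all ⊤)
  B2: | IN=(all ⊤) | OUT=(all ⊤)
  B3: | IN=(all ⊤) | OUT=(all ⊤)
  B4: | IN=(all ⊤) | OUT=(all ⊤)
  B5: | IN=(all ⊤) | OUT={c:2, d:2; rest ⊤}

Merge at B5: IN[B5] = OUT[B1] ⊔ OUT[B4] = {a: ⊤, b: ⊤, c: ⊤, d: ⊤, e: ⊤, f: ⊤}
Applying B5's transfer function to that IN value gives OUT[B5] (row B5 above).

Answer: {a: ⊤, b: ⊤, c: 2, d: 2, e: ⊤, f: ⊤}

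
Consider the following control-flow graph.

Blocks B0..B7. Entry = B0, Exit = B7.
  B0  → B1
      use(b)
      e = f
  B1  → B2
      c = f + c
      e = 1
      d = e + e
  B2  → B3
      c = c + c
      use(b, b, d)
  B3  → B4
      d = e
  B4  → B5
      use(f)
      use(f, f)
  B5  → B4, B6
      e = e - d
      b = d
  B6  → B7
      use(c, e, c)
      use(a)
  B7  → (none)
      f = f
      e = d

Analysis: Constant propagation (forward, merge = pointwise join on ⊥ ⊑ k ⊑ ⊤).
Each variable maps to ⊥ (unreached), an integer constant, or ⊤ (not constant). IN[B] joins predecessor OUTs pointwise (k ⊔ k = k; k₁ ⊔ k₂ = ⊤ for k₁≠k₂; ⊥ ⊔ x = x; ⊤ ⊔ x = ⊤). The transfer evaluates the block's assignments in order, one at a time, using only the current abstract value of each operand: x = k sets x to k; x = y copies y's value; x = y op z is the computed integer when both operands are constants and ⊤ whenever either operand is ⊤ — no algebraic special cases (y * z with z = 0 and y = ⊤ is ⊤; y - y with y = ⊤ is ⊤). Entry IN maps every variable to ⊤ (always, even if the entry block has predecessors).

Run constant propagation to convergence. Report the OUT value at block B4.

Fixpoint table:
  B0: | IN=(all ⊤) | OUT=(all ⊤)
  B1: | IN=(all ⊤) | OUT={d:2, e:1; rest ⊤}
  B2: | IN={d:2, e:1; rest ⊤} | OUT={d:2, e:1; rest ⊤}
  B3: | IN={d:2, e:1; rest ⊤} | OUT={d:1, e:1; rest ⊤}
  B4: | IN={d:1; rest ⊤} | OUT={d:1; rest ⊤}
  B5: | IN={d:1; rest ⊤} | OUT={b:1, d:1; rest ⊤}
  B6: | IN={b:1, d:1; rest ⊤} | OUT={b:1, d:1; rest ⊤}
  B7: | IN={b:1, d:1; rest ⊤} | OUT={b:1, d:1, e:1; rest ⊤}

Merge at B4: IN[B4] = OUT[B3] ⊔ OUT[B5] = {a: ⊤, b: ⊤, c: ⊤, d: 1, e: ⊤, f: ⊤}
Applying B4's transfer function to that IN value gives OUT[B4] (row B4 above).

Answer: {a: ⊤, b: ⊤, c: ⊤, d: 1, e: ⊤, f: ⊤}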